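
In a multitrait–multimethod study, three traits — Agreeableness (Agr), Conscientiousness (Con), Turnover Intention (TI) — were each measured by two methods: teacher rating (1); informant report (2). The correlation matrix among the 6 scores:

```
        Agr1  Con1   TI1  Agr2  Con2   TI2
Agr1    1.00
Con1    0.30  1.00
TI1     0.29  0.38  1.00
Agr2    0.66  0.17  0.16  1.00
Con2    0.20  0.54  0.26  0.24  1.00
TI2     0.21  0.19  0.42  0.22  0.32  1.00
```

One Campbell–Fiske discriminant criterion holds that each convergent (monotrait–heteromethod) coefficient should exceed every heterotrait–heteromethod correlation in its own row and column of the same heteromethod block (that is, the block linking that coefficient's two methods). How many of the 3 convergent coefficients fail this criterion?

Checking each validity diagonal entry against its comparison values:
Agr (methods 1·2): 0.66 vs {0.20, 0.17, 0.21, 0.16} → pass.
Con (methods 1·2): 0.54 vs {0.17, 0.20, 0.19, 0.26} → pass.
TI (methods 1·2): 0.42 vs {0.16, 0.21, 0.26, 0.19} → pass.
0 of 3 fail.

0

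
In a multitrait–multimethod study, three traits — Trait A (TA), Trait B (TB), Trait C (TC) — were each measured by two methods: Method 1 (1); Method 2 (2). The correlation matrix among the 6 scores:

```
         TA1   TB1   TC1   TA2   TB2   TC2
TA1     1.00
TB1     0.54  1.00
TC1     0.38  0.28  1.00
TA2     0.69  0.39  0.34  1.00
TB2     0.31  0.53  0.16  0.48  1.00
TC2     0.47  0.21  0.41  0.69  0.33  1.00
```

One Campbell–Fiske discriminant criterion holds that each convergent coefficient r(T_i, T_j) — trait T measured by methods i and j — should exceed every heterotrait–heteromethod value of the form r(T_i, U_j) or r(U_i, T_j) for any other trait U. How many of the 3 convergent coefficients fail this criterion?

Each convergent coefficient versus the relevant comparison correlations:
TA (methods 1·2): 0.69 vs {0.31, 0.39, 0.47, 0.34} → pass.
TB (methods 1·2): 0.53 vs {0.39, 0.31, 0.21, 0.16} → pass.
TC (methods 1·2): 0.41 vs {0.34, 0.47, 0.16, 0.21} → fail.
1 of 3 fail.

1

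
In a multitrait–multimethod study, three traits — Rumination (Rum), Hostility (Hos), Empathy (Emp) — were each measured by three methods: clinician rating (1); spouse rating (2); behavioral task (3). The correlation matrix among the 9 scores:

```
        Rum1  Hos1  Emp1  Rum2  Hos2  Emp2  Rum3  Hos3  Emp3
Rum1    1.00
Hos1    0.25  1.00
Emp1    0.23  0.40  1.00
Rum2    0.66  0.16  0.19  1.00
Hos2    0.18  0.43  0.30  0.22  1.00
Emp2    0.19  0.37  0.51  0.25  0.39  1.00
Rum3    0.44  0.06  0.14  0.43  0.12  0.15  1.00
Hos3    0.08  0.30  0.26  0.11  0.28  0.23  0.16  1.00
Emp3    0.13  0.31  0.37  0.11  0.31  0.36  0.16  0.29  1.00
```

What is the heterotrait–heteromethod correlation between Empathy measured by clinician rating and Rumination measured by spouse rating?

0.19

Different traits and methods: r(Emp1, Rum2) = 0.19.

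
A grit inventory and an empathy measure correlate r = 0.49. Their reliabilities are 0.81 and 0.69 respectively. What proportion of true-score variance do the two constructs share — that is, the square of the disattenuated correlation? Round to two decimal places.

0.43

Disattenuated r = 0.49 / √(0.81 × 0.69) = 0.49 / 0.7476 = 0.6554.
Shared true-score variance = 0.6554² = 0.4295 ≈ 0.43.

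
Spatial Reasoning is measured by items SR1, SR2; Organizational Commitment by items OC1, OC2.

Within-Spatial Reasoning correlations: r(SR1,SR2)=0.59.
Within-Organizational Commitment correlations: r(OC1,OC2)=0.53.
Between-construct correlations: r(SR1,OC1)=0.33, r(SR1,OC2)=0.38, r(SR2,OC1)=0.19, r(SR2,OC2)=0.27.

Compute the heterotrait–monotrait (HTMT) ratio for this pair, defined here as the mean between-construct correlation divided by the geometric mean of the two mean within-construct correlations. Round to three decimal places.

0.523

Mean heterotrait r = 1.17/4 = 0.2925.
Mean within-SR = 0.59/1 = 0.5900; mean within-OC = 0.53/1 = 0.5300.
Geometric mean = √(0.5900 × 0.5300) = 0.5592.
HTMT = 0.2925 / 0.5592 = 0.523.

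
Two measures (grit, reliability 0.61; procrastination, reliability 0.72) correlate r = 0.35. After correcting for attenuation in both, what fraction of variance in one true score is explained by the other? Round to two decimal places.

0.28

Disattenuated r = 0.35 / √(0.61 × 0.72) = 0.35 / 0.6627 = 0.5281.
Shared true-score variance = 0.5281² = 0.2789 ≈ 0.28.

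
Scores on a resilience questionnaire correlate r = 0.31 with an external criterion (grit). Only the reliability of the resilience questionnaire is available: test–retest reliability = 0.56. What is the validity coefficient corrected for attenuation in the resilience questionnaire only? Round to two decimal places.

0.41

Single correction: r_c = r_obs / √r_xx = 0.31 / √0.56 = 0.31 / 0.7483 ≈ 0.41.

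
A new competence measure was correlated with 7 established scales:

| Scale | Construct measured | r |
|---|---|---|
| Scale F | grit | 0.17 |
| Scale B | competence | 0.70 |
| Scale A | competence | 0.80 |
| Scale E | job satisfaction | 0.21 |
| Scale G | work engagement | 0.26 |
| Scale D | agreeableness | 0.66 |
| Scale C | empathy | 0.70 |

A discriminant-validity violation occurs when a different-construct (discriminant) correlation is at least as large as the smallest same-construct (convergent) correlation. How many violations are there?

Convergent (same construct = competence): Scale B, Scale A.
Smallest convergent = 0.70. Discriminant values: 0.17, 0.21, 0.26, 0.66, 0.70; count ≥ 0.70 → 1.

1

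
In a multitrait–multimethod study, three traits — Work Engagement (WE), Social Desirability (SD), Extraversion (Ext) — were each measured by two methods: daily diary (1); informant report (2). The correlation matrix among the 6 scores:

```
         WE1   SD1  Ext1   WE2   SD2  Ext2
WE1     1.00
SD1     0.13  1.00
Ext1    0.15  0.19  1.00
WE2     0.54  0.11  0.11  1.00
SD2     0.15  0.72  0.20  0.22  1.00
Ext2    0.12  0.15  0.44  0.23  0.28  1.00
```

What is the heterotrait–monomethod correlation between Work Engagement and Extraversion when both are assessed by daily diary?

Different traits, same method: r(WE1, Ext1) = 0.15.

0.15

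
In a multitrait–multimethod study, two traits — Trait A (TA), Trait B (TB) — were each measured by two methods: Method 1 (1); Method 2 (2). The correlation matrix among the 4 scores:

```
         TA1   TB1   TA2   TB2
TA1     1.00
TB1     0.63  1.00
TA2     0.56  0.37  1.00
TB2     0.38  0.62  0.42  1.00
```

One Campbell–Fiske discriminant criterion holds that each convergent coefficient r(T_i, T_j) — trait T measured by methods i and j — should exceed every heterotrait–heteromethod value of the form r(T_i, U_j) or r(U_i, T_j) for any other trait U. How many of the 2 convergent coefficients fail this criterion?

0

Convergent coefficients and their comparison sets:
TA (methods 1·2): 0.56 vs {0.38, 0.37} → pass.
TB (methods 1·2): 0.62 vs {0.37, 0.38} → pass.
0 of 2 fail.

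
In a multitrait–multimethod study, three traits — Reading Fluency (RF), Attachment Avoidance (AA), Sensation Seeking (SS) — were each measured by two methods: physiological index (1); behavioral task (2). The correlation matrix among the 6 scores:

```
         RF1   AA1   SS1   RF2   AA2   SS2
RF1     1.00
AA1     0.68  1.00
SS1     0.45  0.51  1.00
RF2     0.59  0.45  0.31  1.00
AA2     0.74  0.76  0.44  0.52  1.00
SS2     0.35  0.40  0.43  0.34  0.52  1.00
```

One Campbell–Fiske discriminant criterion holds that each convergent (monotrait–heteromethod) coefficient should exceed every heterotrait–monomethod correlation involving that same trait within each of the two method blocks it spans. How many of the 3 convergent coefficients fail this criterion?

Convergent coefficients and their comparison sets:
RF (methods 1·2): 0.59 vs {0.68, 0.52, 0.45, 0.34} → fail.
AA (methods 1·2): 0.76 vs {0.68, 0.52, 0.51, 0.52} → pass.
SS (methods 1·2): 0.43 vs {0.45, 0.34, 0.51, 0.52} → fail.
2 of 3 fail.

2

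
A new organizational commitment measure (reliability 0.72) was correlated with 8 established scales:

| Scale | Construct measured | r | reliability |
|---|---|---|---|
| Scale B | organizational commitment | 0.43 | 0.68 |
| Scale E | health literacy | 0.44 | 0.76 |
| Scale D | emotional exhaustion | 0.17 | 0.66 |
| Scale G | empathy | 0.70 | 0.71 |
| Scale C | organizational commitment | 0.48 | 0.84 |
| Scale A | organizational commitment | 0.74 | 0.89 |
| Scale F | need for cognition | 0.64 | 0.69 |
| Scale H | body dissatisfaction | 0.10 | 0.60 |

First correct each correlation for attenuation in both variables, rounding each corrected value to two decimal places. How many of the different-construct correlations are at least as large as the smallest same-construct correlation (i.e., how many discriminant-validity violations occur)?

2

Disattenuated r (r / √(r_scale · r_new)):
  Scale B (conv): 0.43 / √(0.68·0.72) = 0.61
  Scale E (disc): 0.44 / √(0.76·0.72) = 0.59
  Scale D (disc): 0.17 / √(0.66·0.72) = 0.25
  Scale G (disc): 0.70 / √(0.71·0.72) = 0.98
  Scale C (conv): 0.48 / √(0.84·0.72) = 0.62
  Scale A (conv): 0.74 / √(0.89·0.72) = 0.92
  Scale F (disc): 0.64 / √(0.69·0.72) = 0.91
  Scale H (disc): 0.10 / √(0.60·0.72) = 0.15
Smallest convergent = 0.61. Discriminant values: 0.59, 0.25, 0.98, 0.91, 0.15; count ≥ 0.61 → 2.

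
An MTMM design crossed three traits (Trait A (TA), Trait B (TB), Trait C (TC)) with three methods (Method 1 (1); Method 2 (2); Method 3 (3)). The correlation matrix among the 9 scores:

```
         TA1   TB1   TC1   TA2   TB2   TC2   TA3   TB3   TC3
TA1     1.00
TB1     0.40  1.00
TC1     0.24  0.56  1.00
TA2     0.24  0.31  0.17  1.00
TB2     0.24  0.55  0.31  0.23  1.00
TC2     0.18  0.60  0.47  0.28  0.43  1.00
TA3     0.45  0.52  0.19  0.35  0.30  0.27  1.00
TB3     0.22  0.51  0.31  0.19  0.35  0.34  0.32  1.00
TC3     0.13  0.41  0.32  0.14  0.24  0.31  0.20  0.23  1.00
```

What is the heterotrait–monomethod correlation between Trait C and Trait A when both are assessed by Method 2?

0.28

Different traits, same method: r(TC2, TA2) = 0.28.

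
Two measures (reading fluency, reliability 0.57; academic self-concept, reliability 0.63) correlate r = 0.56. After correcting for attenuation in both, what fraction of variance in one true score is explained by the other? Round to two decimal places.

Disattenuated r = 0.56 / √(0.57 × 0.63) = 0.56 / 0.5992 = 0.9346.
Shared true-score variance = 0.9346² = 0.8735 ≈ 0.87.

0.87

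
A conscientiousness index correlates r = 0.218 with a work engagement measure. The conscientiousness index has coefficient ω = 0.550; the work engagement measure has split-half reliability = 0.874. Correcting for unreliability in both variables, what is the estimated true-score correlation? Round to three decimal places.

0.314

r_true = r_obs / √(r_xx · r_yy) = 0.218 / √(0.550 × 0.874) = 0.218 / √0.480700 = 0.218 / 0.6933 ≈ 0.314.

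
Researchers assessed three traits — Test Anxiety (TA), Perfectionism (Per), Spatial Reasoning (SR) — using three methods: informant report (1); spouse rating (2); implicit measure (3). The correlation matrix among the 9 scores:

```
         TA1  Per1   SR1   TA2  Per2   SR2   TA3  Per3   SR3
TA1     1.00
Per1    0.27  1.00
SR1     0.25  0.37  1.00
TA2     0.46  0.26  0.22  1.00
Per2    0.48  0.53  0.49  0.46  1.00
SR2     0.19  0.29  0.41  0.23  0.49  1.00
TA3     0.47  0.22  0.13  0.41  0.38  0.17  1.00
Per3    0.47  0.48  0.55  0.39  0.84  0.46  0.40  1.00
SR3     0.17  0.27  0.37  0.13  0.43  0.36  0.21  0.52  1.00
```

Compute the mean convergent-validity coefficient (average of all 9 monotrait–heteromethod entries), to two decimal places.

Convergent values: 0.46, 0.47, 0.41, 0.53, 0.48, 0.84, 0.41, 0.37, 0.36; mean = 4.33/9 = 0.48.

0.48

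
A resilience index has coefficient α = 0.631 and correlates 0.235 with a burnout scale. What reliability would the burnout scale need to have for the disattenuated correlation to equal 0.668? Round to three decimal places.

0.196

r_true = r_obs / √(r_xx · r_yy) ⇒ 0.668 = 0.235 / √(0.631 · r_yy).
√(0.631 · r_yy) = 0.235 / 0.668 = 0.3518; 0.631 · r_yy = 0.1238; r_yy = 0.1238 / 0.631 ≈ 0.196.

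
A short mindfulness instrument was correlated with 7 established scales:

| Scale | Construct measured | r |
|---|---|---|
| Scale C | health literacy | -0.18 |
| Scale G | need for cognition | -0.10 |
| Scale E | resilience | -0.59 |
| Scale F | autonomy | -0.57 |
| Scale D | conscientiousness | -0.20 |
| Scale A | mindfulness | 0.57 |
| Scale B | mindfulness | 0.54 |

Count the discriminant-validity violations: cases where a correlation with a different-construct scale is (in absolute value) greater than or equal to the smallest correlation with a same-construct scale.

Convergent (same construct = mindfulness): Scale A, Scale B.
Smallest convergent = 0.54. Discriminant |r|: 0.18, 0.10, 0.59, 0.57, 0.20; count ≥ 0.54 → 2.

2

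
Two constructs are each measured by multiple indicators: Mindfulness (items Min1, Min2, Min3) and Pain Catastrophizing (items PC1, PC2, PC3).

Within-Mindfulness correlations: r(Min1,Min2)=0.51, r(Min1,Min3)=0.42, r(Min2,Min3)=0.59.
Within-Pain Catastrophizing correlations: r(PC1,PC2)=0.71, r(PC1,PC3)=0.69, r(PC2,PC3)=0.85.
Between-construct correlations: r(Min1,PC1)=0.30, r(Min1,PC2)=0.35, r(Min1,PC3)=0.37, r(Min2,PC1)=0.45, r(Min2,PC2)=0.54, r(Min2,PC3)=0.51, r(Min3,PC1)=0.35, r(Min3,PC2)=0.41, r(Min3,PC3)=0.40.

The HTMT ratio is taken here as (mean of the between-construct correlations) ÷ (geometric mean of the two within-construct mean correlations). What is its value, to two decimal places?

Mean heterotrait r = 3.68/9 = 0.4089.
Mean within-Min = 1.52/3 = 0.5067; mean within-PC = 2.25/3 = 0.7500.
Geometric mean = √(0.5067 × 0.7500) = 0.6165.
HTMT = 0.4089 / 0.6165 = 0.66.

0.66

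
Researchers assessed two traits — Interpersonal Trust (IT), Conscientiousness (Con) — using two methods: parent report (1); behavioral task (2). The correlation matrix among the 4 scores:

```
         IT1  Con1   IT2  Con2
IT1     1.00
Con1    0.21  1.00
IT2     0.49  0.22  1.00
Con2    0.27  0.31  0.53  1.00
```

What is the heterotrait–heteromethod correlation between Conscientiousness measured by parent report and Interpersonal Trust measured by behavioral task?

0.22

Different traits and methods: r(Con1, IT2) = 0.22.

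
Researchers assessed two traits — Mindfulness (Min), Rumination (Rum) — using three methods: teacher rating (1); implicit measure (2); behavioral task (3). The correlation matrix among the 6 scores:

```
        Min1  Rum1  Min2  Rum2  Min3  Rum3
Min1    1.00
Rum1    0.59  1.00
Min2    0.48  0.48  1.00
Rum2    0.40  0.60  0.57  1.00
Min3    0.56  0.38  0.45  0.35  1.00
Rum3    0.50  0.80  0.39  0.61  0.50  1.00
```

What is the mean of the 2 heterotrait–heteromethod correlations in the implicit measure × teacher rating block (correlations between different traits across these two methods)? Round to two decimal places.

HTHM values (method 2 × method 1): 0.48, 0.40; mean = 0.88/2 = 0.44.

0.44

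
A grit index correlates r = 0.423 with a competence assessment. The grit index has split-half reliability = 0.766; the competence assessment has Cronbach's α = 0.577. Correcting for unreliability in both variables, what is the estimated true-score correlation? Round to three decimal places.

0.636

r_true = r_obs / √(r_xx · r_yy) = 0.423 / √(0.766 × 0.577) = 0.423 / √0.441982 = 0.423 / 0.6648 ≈ 0.636.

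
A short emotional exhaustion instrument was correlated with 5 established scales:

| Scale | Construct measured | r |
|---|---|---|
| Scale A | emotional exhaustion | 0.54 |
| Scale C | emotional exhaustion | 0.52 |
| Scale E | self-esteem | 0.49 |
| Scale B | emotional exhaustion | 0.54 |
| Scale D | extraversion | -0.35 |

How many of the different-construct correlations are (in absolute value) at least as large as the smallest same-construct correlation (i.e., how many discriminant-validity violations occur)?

Convergent (same construct = emotional exhaustion): Scale A, Scale C, Scale B.
Smallest convergent = 0.52. Discriminant |r|: 0.49, 0.35; count ≥ 0.52 → 0.

0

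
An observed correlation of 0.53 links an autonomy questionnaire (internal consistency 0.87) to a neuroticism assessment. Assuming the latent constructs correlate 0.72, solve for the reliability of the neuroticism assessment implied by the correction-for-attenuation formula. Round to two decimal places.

r_true = r_obs / √(r_xx · r_yy) ⇒ 0.72 = 0.53 / √(0.87 · r_yy).
√(0.87 · r_yy) = 0.53 / 0.72 = 0.7361; 0.87 · r_yy = 0.5418; r_yy = 0.5418 / 0.87 ≈ 0.62.

0.62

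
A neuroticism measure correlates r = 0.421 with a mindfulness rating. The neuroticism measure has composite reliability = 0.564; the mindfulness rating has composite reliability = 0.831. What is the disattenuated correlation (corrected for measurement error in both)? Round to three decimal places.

0.615

r_true = r_obs / √(r_xx · r_yy) = 0.421 / √(0.564 × 0.831) = 0.421 / √0.468684 = 0.421 / 0.6846 ≈ 0.615.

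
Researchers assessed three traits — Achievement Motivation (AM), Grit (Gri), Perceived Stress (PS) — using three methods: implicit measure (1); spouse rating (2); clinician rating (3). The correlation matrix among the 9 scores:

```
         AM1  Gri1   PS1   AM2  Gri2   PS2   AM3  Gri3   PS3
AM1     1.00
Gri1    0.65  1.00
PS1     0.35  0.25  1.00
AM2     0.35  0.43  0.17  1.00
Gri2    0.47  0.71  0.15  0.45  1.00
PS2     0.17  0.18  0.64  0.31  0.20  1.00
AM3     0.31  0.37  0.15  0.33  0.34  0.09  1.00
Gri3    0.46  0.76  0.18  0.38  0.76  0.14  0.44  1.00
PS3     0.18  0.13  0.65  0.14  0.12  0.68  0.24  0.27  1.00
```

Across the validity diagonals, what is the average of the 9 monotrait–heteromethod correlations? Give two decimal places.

Convergent values: 0.35, 0.31, 0.33, 0.71, 0.76, 0.76, 0.64, 0.65, 0.68; mean = 5.19/9 = 0.58.

0.58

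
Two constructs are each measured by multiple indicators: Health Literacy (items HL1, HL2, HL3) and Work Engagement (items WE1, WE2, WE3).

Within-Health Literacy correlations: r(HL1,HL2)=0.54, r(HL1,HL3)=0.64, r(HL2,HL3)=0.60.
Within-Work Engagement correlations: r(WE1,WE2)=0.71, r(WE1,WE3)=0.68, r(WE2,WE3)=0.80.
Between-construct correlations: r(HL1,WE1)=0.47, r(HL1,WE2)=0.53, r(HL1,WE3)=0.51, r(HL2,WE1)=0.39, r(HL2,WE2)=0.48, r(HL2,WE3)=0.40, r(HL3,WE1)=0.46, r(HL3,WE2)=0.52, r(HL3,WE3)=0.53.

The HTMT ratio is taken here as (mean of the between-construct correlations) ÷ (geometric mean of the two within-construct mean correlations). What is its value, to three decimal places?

Mean heterotrait r = 4.29/9 = 0.4767.
Mean within-HL = 1.78/3 = 0.5933; mean within-WE = 2.19/3 = 0.7300.
Geometric mean = √(0.5933 × 0.7300) = 0.6581.
HTMT = 0.4767 / 0.6581 = 0.724.

0.724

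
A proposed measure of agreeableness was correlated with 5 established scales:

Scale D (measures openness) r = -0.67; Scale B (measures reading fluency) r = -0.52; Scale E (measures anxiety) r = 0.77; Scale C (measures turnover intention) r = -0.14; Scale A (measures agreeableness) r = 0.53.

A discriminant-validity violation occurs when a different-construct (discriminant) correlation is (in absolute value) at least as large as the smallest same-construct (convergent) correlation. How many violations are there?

2

Convergent (same construct = agreeableness): Scale A.
Smallest convergent = 0.53. Discriminant |r|: 0.67, 0.52, 0.77, 0.14; count ≥ 0.53 → 2.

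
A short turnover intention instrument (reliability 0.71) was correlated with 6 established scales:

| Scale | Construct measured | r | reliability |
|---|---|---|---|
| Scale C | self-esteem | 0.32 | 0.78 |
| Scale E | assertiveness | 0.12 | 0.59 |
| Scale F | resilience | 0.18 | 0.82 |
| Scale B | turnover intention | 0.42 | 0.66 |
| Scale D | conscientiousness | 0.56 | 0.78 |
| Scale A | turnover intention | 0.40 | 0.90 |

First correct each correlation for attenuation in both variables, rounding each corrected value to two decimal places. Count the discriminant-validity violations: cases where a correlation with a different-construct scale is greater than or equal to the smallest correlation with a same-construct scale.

Disattenuated r (r / √(r_scale · r_new)):
  Scale C (disc): 0.32 / √(0.78·0.71) = 0.43
  Scale E (disc): 0.12 / √(0.59·0.71) = 0.19
  Scale F (disc): 0.18 / √(0.82·0.71) = 0.24
  Scale B (conv): 0.42 / √(0.66·0.71) = 0.61
  Scale D (disc): 0.56 / √(0.78·0.71) = 0.75
  Scale A (conv): 0.40 / √(0.90·0.71) = 0.50
Smallest convergent = 0.50. Discriminant values: 0.43, 0.19, 0.24, 0.75; count ≥ 0.50 → 1.

1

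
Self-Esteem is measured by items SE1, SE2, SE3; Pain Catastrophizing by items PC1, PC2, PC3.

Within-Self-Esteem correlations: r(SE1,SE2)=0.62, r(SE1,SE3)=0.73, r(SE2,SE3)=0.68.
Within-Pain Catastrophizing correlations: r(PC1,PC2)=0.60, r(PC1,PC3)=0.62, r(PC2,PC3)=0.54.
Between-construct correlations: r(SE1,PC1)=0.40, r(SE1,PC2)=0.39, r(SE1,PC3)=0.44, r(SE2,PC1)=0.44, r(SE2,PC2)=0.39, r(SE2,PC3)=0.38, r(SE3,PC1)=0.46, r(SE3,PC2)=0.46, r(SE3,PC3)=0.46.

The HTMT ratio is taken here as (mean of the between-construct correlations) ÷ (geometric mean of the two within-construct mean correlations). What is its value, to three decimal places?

Mean between = 3.82/9 = 0.4244.
Mean within-SE = 2.03/3 = 0.6767; mean within-PC = 1.76/3 = 0.5867.
Geometric mean = √(0.6767 × 0.5867) = 0.6301.
HTMT = 0.4244 / 0.6301 = 0.674.

0.674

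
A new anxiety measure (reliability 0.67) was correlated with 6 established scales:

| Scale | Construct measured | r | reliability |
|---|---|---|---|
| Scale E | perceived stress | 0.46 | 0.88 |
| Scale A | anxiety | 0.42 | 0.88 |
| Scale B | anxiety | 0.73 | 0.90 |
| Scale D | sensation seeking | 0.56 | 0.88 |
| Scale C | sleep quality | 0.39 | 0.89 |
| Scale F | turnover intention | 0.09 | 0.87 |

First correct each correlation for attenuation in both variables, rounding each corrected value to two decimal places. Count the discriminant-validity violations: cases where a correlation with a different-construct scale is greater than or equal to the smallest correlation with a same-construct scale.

Disattenuated r (r / √(r_scale · r_new)):
  Scale E (disc): 0.46 / √(0.88·0.67) = 0.60
  Scale A (conv): 0.42 / √(0.88·0.67) = 0.55
  Scale B (conv): 0.73 / √(0.90·0.67) = 0.94
  Scale D (disc): 0.56 / √(0.88·0.67) = 0.73
  Scale C (disc): 0.39 / √(0.89·0.67) = 0.51
  Scale F (disc): 0.09 / √(0.87·0.67) = 0.12
Smallest convergent = 0.55. Discriminant values: 0.60, 0.73, 0.51, 0.12; count ≥ 0.55 → 2.

2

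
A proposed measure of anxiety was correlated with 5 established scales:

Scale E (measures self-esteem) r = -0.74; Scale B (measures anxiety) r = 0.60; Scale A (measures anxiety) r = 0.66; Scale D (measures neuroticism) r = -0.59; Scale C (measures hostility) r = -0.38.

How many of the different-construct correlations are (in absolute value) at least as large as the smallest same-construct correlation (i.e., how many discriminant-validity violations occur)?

1

Convergent (same construct = anxiety): Scale B, Scale A.
Smallest convergent = 0.60. Discriminant |r|: 0.74, 0.59, 0.38; count ≥ 0.60 → 1.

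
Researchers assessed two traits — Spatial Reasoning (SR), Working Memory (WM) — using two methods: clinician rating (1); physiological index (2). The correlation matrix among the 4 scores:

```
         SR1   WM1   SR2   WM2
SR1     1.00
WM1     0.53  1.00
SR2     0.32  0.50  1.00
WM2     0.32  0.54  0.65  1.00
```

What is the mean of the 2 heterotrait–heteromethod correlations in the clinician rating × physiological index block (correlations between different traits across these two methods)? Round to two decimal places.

0.41

HTHM values (method 1 × method 2): 0.32, 0.50; mean = 0.82/2 = 0.41.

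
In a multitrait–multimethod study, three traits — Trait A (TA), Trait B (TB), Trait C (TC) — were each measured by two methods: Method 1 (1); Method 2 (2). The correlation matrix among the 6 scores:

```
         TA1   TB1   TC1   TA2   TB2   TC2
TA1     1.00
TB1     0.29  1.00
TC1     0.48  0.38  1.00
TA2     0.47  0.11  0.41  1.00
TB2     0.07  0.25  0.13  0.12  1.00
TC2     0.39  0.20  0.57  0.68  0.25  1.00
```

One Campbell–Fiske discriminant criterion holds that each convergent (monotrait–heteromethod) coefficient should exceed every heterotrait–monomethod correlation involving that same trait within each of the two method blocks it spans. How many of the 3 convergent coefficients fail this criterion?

3

Checking each validity diagonal entry against its comparison values:
TA (methods 1·2): 0.47 vs {0.29, 0.12, 0.48, 0.68} → fail.
TB (methods 1·2): 0.25 vs {0.29, 0.12, 0.38, 0.25} → fail.
TC (methods 1·2): 0.57 vs {0.48, 0.68, 0.38, 0.25} → fail.
3 of 3 fail.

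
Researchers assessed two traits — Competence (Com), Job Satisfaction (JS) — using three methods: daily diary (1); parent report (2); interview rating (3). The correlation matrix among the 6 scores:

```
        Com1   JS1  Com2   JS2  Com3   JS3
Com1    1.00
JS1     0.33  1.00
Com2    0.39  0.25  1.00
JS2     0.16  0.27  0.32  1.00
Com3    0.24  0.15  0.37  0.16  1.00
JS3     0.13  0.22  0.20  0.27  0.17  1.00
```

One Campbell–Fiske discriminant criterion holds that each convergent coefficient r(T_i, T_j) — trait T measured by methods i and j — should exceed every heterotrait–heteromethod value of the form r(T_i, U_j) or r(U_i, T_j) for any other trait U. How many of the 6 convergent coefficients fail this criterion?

0

Convergent coefficients and their comparison sets:
Com (methods 1·2): 0.39 vs {0.16, 0.25} → pass.
Com (methods 1·3): 0.24 vs {0.13, 0.15} → pass.
Com (methods 2·3): 0.37 vs {0.20, 0.16} → pass.
JS (methods 1·2): 0.27 vs {0.25, 0.16} → pass.
JS (methods 1·3): 0.22 vs {0.15, 0.13} → pass.
JS (methods 2·3): 0.27 vs {0.16, 0.20} → pass.
0 of 6 fail.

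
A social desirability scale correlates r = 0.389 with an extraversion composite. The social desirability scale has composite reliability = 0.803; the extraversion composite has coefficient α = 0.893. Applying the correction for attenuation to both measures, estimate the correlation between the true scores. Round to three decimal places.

0.459

r_true = r_obs / √(r_xx · r_yy) = 0.389 / √(0.803 × 0.893) = 0.389 / √0.717079 = 0.389 / 0.8468 ≈ 0.459.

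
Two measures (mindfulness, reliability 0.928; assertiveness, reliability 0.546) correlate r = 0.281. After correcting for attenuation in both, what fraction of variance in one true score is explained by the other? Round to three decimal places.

0.156

Disattenuated r = 0.281 / √(0.928 × 0.546) = 0.281 / 0.7118 = 0.3948.
Shared true-score variance = 0.3948² = 0.1559 ≈ 0.156.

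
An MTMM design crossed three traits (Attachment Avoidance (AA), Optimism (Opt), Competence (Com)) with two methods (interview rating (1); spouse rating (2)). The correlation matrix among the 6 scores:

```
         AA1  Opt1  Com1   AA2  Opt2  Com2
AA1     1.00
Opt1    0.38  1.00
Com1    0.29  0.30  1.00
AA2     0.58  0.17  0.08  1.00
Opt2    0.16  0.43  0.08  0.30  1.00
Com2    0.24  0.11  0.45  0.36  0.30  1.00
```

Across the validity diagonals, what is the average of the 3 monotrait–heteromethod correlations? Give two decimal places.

Convergent values: 0.58, 0.43, 0.45; mean = 1.46/3 = 0.49.

0.49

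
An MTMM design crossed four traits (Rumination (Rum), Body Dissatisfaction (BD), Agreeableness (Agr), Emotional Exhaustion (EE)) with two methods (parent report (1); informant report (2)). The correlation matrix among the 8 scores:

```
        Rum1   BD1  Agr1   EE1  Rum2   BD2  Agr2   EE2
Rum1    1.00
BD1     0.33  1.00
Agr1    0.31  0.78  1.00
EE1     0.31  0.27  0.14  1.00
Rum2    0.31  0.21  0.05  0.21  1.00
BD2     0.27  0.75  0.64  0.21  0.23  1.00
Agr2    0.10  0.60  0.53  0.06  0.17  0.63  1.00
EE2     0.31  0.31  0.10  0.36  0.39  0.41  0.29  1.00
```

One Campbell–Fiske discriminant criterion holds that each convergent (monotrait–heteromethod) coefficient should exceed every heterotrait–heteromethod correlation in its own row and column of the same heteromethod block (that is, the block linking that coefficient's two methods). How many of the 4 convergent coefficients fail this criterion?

2

Checking each validity diagonal entry against its comparison values:
Rum (methods 1·2): 0.31 vs {0.27, 0.21, 0.10, 0.05, 0.31, 0.21} → fail.
BD (methods 1·2): 0.75 vs {0.21, 0.27, 0.60, 0.64, 0.31, 0.21} → pass.
Agr (methods 1·2): 0.53 vs {0.05, 0.10, 0.64, 0.60, 0.10, 0.06} → fail.
EE (methods 1·2): 0.36 vs {0.21, 0.31, 0.21, 0.31, 0.06, 0.10} → pass.
2 of 4 fail.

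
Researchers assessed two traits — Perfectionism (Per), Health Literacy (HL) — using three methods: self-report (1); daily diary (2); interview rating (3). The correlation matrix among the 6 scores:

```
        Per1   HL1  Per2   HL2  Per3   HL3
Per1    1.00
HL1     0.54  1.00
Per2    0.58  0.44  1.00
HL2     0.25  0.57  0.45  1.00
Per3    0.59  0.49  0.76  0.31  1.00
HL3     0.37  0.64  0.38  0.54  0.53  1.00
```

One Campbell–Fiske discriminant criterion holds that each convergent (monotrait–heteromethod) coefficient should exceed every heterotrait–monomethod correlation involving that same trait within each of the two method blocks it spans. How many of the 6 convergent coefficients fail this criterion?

Each convergent coefficient versus the relevant comparison correlations:
Per (methods 1·2): 0.58 vs {0.54, 0.45} → pass.
Per (methods 1·3): 0.59 vs {0.54, 0.53} → pass.
Per (methods 2·3): 0.76 vs {0.45, 0.53} → pass.
HL (methods 1·2): 0.57 vs {0.54, 0.45} → pass.
HL (methods 1·3): 0.64 vs {0.54, 0.53} → pass.
HL (methods 2·3): 0.54 vs {0.45, 0.53} → pass.
0 of 6 fail.

0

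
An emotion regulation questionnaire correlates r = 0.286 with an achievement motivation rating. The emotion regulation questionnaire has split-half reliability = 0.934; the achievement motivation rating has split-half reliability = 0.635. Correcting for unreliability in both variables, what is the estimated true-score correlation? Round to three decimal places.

0.371

r_true = r_obs / √(r_xx · r_yy) = 0.286 / √(0.934 × 0.635) = 0.286 / √0.593090 = 0.286 / 0.7701 ≈ 0.371.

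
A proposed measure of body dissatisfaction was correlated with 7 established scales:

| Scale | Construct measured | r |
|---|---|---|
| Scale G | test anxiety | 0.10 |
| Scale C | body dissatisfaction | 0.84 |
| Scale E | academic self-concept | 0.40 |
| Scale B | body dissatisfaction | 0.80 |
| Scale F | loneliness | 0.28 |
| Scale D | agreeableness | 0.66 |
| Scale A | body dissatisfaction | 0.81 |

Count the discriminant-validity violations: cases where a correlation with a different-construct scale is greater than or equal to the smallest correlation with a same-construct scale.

0

Convergent (same construct = body dissatisfaction): Scale C, Scale B, Scale A.
Smallest convergent = 0.80. Discriminant values: 0.10, 0.40, 0.28, 0.66; count ≥ 0.80 → 0.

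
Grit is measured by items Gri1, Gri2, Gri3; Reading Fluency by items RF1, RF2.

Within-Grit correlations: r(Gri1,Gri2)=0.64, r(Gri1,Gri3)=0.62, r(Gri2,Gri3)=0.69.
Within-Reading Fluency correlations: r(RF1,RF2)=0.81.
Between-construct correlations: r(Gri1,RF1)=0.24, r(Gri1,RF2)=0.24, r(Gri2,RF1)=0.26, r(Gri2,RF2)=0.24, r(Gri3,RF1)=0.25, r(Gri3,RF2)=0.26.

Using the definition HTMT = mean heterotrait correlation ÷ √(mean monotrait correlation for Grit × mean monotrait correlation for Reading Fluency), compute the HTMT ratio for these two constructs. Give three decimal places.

Mean heterotrait r = 1.49/6 = 0.2483.
Mean within-Gri = 1.95/3 = 0.6500; mean within-RF = 0.81/1 = 0.8100.
Geometric mean = √(0.6500 × 0.8100) = 0.7256.
HTMT = 0.2483 / 0.7256 = 0.342.

0.342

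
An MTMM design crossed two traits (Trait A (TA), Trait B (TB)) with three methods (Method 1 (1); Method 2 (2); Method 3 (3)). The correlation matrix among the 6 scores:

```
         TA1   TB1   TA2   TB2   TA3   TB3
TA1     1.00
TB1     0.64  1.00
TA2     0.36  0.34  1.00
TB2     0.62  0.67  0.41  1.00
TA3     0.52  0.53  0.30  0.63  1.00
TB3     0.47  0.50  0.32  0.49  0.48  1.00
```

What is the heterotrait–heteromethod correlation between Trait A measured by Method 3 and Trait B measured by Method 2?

0.63

Different traits and methods: r(TA3, TB2) = 0.63.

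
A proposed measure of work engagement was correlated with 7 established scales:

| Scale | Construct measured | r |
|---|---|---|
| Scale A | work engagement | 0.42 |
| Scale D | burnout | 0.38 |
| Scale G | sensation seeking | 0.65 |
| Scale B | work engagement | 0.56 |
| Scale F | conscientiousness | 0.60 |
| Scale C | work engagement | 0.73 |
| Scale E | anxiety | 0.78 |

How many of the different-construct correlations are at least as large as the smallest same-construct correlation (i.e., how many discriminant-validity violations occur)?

Convergent (same construct = work engagement): Scale A, Scale B, Scale C.
Smallest convergent = 0.42. Discriminant values: 0.38, 0.65, 0.60, 0.78; count ≥ 0.42 → 3.

3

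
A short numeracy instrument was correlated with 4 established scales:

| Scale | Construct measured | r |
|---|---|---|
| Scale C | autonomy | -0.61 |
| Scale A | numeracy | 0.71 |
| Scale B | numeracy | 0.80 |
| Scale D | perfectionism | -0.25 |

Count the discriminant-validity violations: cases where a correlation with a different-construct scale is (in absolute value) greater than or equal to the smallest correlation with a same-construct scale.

0

Convergent (same construct = numeracy): Scale A, Scale B.
Smallest convergent = 0.71. Discriminant |r|: 0.61, 0.25; count ≥ 0.71 → 0.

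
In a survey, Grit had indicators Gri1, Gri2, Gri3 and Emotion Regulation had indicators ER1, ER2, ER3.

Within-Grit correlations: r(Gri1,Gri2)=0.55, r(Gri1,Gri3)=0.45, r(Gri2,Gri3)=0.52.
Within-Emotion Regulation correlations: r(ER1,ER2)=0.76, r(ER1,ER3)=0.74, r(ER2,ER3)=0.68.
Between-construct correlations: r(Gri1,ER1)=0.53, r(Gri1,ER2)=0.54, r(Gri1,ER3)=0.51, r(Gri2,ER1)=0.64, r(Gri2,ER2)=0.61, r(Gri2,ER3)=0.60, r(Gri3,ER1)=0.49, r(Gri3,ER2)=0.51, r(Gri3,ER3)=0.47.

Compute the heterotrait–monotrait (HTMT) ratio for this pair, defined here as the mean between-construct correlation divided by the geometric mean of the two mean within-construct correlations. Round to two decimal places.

0.90

Between-construct mean = 4.90/9 = 0.5444.
Mean within-Gri = 1.52/3 = 0.5067; mean within-ER = 2.18/3 = 0.7267.
Geometric mean = √(0.5067 × 0.7267) = 0.6068.
HTMT = 0.5444 / 0.6068 = 0.90.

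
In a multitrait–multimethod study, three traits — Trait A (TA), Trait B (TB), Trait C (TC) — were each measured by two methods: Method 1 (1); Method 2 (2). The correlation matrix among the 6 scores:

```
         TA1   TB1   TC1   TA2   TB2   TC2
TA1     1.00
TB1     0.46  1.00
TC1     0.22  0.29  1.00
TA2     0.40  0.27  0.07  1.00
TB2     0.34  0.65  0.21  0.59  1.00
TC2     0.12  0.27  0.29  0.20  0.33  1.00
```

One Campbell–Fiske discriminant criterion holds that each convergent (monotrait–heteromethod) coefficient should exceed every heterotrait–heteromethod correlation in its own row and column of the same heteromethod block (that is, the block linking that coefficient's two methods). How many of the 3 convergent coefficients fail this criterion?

0

Convergent coefficients and their comparison sets:
TA (methods 1·2): 0.40 vs {0.34, 0.27, 0.12, 0.07} → pass.
TB (methods 1·2): 0.65 vs {0.27, 0.34, 0.27, 0.21} → pass.
TC (methods 1·2): 0.29 vs {0.07, 0.12, 0.21, 0.27} → pass.
0 of 3 fail.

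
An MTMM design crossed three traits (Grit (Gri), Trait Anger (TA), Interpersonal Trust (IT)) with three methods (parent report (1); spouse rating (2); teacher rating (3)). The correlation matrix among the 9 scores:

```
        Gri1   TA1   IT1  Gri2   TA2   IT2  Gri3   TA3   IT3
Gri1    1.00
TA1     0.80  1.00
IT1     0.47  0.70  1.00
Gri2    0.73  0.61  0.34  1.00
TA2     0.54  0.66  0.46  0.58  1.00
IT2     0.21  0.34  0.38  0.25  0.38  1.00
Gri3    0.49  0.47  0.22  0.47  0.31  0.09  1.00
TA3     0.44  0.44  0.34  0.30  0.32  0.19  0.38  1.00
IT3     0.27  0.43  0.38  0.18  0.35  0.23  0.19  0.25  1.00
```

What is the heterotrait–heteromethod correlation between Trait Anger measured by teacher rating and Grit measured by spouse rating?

0.30

Different traits and methods: r(TA3, Gri2) = 0.30.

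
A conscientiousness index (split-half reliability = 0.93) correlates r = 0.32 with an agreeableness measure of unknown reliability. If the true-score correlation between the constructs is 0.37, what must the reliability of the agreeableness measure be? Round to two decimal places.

r_true = r_obs / √(r_xx · r_yy) ⇒ 0.37 = 0.32 / √(0.93 · r_yy).
√(0.93 · r_yy) = 0.32 / 0.37 = 0.8649; 0.93 · r_yy = 0.7481; r_yy = 0.7481 / 0.93 ≈ 0.80.

0.80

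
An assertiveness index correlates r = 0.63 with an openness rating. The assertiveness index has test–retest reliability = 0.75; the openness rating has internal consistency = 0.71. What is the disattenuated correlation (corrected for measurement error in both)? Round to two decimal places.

0.86

r_true = r_obs / √(r_xx · r_yy) = 0.63 / √(0.75 × 0.71) = 0.63 / √0.5325 = 0.63 / 0.7297 ≈ 0.86.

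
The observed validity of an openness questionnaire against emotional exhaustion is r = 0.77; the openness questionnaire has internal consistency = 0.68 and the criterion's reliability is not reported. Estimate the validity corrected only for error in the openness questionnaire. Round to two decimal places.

Single correction: r_c = r_obs / √r_xx = 0.77 / √0.68 = 0.77 / 0.8246 ≈ 0.93.

0.93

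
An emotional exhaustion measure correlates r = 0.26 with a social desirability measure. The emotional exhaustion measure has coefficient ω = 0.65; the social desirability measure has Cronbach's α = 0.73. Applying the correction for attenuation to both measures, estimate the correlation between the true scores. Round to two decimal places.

0.38

r_true = r_obs / √(r_xx · r_yy) = 0.26 / √(0.65 × 0.73) = 0.26 / √0.4745 = 0.26 / 0.6888 ≈ 0.38.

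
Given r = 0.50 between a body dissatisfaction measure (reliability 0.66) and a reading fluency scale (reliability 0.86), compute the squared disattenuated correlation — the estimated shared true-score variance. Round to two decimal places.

Disattenuated r = 0.50 / √(0.66 × 0.86) = 0.50 / 0.7534 = 0.6637.
Shared true-score variance = 0.6637² = 0.4405 ≈ 0.44.

0.44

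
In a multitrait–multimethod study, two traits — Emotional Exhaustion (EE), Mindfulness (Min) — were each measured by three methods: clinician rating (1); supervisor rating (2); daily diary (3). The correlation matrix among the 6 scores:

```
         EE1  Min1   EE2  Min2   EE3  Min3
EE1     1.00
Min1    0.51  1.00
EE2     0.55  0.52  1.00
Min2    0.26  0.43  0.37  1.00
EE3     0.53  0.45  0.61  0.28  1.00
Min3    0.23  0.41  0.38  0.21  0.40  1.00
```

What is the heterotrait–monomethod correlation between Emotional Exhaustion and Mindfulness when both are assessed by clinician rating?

Different traits, same method: r(EE1, Min1) = 0.51.

0.51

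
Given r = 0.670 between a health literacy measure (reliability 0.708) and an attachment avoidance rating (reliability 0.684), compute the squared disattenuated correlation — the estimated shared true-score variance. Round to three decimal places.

0.927

Disattenuated r = 0.670 / √(0.708 × 0.684) = 0.670 / 0.6959 = 0.9628.
Shared true-score variance = 0.9628² = 0.9270 ≈ 0.927.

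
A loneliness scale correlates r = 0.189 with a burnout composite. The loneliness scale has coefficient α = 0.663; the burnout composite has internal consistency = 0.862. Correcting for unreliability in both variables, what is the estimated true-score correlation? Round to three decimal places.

r_true = r_obs / √(r_xx · r_yy) = 0.189 / √(0.663 × 0.862) = 0.189 / √0.571506 = 0.189 / 0.7560 ≈ 0.250.

0.250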